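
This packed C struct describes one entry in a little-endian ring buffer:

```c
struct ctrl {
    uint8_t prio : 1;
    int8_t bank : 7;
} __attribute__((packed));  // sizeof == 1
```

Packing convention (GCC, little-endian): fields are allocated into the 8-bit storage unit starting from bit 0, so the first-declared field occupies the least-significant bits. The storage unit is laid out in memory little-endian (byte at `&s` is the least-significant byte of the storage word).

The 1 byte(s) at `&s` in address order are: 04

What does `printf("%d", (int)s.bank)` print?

[0]=0x04 (little-endian) → word 0x04
prio [0+:1] = (word>>0) & 0x1 = 0
bank [1+:7] = (word>>1) & 0x7f = 2  ←
bank signed 7b, MSB=0: value = 2

2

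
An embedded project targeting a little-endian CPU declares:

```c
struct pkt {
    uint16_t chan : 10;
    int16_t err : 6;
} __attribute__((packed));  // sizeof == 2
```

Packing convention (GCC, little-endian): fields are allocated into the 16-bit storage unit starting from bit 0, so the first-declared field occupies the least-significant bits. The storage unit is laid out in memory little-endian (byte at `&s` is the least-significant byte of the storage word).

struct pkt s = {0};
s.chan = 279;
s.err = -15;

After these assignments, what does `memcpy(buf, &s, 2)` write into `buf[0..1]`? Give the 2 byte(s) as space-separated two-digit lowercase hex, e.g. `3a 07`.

chan (10b) val=279 bits=0x117 at bit 0: 0x0117
err (6b) val=-15 bits=0x31 at bit 10: 0xc517
word = 0xc517 → little-endian bytes:
  [0]=0x17  [1]=0xc5

17 c5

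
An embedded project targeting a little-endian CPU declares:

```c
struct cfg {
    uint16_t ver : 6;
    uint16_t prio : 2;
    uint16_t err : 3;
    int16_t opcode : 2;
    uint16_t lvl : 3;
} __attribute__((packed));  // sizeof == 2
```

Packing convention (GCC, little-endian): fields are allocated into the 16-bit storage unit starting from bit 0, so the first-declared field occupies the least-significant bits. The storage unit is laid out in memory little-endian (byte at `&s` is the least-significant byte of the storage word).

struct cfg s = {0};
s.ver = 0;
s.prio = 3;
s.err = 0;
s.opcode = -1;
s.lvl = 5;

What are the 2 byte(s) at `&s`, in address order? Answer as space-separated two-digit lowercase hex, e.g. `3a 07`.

c0 b8

[0+:6] ver=0 & 0x3f = 0x0; word=0x0000
[6+:2] prio=3 & 0x3 = 0x3; word=0x00c0
[8+:3] err=0 & 0x7 = 0x0; word=0x00c0
[11+:2] opcode=-1 & 0x3 = 0x3; word=0x18c0
[13+:3] lvl=5 & 0x7 = 0x5; word=0xb8c0
word = 0xb8c0 → little-endian bytes:
  [0]=0xc0  [1]=0xb8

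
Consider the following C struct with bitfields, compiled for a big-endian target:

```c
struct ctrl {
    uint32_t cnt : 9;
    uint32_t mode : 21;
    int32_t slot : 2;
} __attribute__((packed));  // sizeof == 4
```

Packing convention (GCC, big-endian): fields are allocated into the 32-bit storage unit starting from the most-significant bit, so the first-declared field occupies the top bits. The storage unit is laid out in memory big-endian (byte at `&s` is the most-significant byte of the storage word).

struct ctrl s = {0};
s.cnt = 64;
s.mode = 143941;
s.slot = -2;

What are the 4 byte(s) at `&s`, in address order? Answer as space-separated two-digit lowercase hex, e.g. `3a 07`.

[23+:9] cnt=64 & 0x1ff = 0x40; word=0x20000000
[2+:21] mode=143941 & 0x1fffff = 0x23245; word=0x2008c914
[0+:2] slot=-2 & 0x3 = 0x2; word=0x2008c916
word = 0x2008c916 → big-endian bytes:
  [0]=0x20  [1]=0x08  [2]=0xc9  [3]=0x16

20 08 c9 16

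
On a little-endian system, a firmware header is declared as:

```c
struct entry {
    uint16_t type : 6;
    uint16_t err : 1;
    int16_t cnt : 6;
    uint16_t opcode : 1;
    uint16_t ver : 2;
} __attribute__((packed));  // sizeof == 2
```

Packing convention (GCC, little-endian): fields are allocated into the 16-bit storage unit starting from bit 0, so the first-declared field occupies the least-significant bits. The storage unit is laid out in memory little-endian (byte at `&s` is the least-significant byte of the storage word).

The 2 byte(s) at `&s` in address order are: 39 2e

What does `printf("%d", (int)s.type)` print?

[0]=0x39 [1]=0x2e (little-endian) → word 0x2e39
type:6 @ bit 0 → (0x2e39>>0)&0x3f = 0x39  ←
err:1 @ bit 6 → (0x2e39>>6)&0x1 = 0x0
cnt:6 @ bit 7 → (0x2e39>>7)&0x3f = 0x1c
opcode:1 @ bit 13 → (0x2e39>>13)&0x1 = 0x1
ver:2 @ bit 14 → (0x2e39>>14)&0x3 = 0x0

57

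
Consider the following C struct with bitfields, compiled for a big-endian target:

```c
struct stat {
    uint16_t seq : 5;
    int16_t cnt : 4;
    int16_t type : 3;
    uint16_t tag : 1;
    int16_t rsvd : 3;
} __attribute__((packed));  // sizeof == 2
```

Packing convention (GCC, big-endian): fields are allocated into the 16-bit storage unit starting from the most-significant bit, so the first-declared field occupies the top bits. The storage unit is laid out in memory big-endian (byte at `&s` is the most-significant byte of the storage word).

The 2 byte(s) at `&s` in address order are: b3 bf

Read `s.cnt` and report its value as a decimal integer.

7

[0]=0xb3 [1]=0xbf (big-endian) → word 0xb3bf
seq:5 @ bit 11 → (0xb3bf>>11)&0x1f = 0x16
cnt:4 @ bit 7 → (0xb3bf>>7)&0xf = 0x7  ←
type:3 @ bit 4 → (0xb3bf>>4)&0x7 = 0x3
tag:1 @ bit 3 → (0xb3bf>>3)&0x1 = 0x1
rsvd:3 @ bit 0 → (0xb3bf>>0)&0x7 = 0x7
cnt signed 4b, MSB=0: value = 7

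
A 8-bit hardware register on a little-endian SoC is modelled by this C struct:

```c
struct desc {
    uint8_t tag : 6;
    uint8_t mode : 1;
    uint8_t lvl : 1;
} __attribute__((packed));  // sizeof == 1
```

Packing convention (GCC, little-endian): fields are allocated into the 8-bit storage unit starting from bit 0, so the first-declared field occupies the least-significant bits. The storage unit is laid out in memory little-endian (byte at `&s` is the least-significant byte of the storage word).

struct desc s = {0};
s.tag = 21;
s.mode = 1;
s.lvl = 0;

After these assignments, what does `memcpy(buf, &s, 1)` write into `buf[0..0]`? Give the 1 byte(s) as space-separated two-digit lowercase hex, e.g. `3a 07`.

55

[0+:6] tag=21 & 0x3f = 0x15; word=0x15
[6+:1] mode=1 & 0x1 = 0x1; word=0x55
[7+:1] lvl=0 & 0x1 = 0x0; word=0x55
word = 0x55 → little-endian bytes:
  [0]=0x55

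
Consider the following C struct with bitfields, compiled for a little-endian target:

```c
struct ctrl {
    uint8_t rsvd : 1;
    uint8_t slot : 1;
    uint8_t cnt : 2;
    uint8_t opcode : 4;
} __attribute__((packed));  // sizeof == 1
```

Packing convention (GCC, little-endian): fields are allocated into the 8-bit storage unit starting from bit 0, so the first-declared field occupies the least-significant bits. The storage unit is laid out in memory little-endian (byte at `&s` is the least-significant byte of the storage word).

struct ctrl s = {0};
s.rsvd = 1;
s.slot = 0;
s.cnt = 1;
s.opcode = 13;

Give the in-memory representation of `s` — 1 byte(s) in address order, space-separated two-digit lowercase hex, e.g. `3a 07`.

d5

rsvd (1b) val=1 bits=0x1 at bit 0: 0x01
slot (1b) val=0 bits=0x0 at bit 1: 0x01
cnt (2b) val=1 bits=0x1 at bit 2: 0x05
opcode (4b) val=13 bits=0xd at bit 4: 0xd5
word = 0xd5 → little-endian bytes:
  [0]=0xd5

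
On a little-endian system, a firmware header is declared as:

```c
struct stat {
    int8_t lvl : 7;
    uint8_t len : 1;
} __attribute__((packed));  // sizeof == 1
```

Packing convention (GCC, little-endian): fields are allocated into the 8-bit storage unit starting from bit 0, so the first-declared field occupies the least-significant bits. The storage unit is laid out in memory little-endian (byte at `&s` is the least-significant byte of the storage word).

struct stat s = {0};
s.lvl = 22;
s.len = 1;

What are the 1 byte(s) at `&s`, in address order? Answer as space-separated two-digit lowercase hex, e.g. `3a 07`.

96

lvl (7b) val=22 bits=0x16 at bit 0: 0x16
len (1b) val=1 bits=0x1 at bit 7: 0x96
word = 0x96 → little-endian bytes:
  [0]=0x96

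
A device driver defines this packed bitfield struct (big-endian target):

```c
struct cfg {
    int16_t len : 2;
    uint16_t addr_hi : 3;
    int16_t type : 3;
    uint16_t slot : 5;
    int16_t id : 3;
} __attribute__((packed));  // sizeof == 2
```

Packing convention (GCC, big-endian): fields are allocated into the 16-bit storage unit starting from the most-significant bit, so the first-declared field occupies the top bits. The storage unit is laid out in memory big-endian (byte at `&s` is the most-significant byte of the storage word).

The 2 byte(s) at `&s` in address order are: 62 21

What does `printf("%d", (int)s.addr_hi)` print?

[0]=0x62 [1]=0x21 (big-endian) → word 0x6221
len:2 @ bit 14 → (0x6221>>14)&0x3 = 0x1
addr_hi:3 @ bit 11 → (0x6221>>11)&0x7 = 0x4  ←
type:3 @ bit 8 → (0x6221>>8)&0x7 = 0x2
slot:5 @ bit 3 → (0x6221>>3)&0x1f = 0x4
id:3 @ bit 0 → (0x6221>>0)&0x7 = 0x1

4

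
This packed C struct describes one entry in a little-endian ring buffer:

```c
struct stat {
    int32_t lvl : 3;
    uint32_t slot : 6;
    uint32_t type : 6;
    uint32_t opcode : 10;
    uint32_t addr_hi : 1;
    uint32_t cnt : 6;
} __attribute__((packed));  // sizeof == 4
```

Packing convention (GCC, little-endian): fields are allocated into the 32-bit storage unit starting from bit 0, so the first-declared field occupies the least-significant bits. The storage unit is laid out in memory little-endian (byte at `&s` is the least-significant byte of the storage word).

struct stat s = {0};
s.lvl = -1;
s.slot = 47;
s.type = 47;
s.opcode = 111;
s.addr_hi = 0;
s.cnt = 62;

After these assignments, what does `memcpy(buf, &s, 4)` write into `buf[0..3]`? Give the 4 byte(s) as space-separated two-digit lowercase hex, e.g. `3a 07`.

7f df 37 f8

lvl (3b) val=-1 bits=0x7 at bit 0: 0x00000007
slot (6b) val=47 bits=0x2f at bit 3: 0x0000017f
type (6b) val=47 bits=0x2f at bit 9: 0x00005f7f
opcode (10b) val=111 bits=0x6f at bit 15: 0x0037df7f
addr_hi (1b) val=0 bits=0x0 at bit 25: 0x0037df7f
cnt (6b) val=62 bits=0x3e at bit 26: 0xf837df7f
word = 0xf837df7f → little-endian bytes:
  [0]=0x7f  [1]=0xdf  [2]=0x37  [3]=0xf8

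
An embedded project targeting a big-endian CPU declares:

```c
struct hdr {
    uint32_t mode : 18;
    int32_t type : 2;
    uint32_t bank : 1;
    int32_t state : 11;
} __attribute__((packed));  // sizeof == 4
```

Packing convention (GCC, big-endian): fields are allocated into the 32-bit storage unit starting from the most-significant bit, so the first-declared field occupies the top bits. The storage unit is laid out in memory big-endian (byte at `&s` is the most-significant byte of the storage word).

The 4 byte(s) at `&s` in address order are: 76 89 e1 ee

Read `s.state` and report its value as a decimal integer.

[0]=0x76 [1]=0x89 [2]=0xe1 [3]=0xee (big-endian) → word 0x7689e1ee
mode [14+:18] = (word>>14) & 0x3ffff = 121383
type [12+:2] = (word>>12) & 0x3 = 2
bank [11+:1] = (word>>11) & 0x1 = 0
state [0+:11] = (word>>0) & 0x7ff = 494  ←
state signed 11b, MSB=0: value = 494

494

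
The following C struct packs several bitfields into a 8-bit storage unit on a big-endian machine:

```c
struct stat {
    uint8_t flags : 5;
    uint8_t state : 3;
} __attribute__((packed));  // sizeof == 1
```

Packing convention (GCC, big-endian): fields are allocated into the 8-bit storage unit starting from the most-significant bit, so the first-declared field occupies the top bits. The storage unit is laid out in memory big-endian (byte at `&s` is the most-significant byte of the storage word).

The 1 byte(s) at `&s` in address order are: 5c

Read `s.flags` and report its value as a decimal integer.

11

[0]=0x5c (big-endian) → word 0x5c
flags:5 @ bit 3 → (0x5c>>3)&0x1f = 0xb  ←
state:3 @ bit 0 → (0x5c>>0)&0x7 = 0x4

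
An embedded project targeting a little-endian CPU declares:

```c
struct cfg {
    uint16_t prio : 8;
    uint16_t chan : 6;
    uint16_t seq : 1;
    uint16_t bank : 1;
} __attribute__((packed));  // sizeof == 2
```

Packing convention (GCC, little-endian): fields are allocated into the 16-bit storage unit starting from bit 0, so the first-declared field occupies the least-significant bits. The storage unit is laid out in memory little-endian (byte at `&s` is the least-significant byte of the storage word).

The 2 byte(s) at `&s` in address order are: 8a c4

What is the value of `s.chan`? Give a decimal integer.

[0]=0x8a [1]=0xc4 (little-endian) → word 0xc48a
prio [0+:8] = (word>>0) & 0xff = 138
chan [8+:6] = (word>>8) & 0x3f = 4  ←
seq [14+:1] = (word>>14) & 0x1 = 1
bank [15+:1] = (word>>15) & 0x1 = 1

4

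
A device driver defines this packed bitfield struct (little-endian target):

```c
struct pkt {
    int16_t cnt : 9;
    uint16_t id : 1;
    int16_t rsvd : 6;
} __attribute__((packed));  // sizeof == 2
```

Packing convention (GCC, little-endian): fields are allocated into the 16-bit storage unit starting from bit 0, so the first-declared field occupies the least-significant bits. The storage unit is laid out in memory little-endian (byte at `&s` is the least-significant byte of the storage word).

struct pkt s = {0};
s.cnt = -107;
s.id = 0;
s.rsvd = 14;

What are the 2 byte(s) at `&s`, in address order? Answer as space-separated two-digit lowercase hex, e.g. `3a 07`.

95 39

[0+:9] cnt=-107 & 0x1ff = 0x195; word=0x0195
[9+:1] id=0 & 0x1 = 0x0; word=0x0195
[10+:6] rsvd=14 & 0x3f = 0xe; word=0x3995
word = 0x3995 → little-endian bytes:
  [0]=0x95  [1]=0x39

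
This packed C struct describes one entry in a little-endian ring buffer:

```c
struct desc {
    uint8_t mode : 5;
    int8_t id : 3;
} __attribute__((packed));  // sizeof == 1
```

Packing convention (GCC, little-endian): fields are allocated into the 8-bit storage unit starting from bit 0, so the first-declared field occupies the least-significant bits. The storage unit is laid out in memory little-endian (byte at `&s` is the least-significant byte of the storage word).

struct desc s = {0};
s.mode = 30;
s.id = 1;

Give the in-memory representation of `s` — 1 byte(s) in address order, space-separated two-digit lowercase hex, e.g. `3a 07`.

mode (5b) val=30 bits=0x1e at bit 0: 0x1e
id (3b) val=1 bits=0x1 at bit 5: 0x3e
word = 0x3e → little-endian bytes:
  [0]=0x3e

3e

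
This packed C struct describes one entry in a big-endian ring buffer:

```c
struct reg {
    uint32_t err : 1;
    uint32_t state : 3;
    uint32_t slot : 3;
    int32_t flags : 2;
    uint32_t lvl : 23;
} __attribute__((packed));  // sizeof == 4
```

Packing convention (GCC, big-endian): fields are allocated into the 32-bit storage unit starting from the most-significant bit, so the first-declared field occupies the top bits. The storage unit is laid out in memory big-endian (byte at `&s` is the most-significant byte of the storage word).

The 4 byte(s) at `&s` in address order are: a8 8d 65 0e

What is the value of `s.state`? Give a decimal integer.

2

[0]=0xa8 [1]=0x8d [2]=0x65 [3]=0x0e (big-endian) → word 0xa88d650e
err [31+:1] = (word>>31) & 0x1 = 1
state [28+:3] = (word>>28) & 0x7 = 2  ←
slot [25+:3] = (word>>25) & 0x7 = 4
flags [23+:2] = (word>>23) & 0x3 = 1
lvl [0+:23] = (word>>0) & 0x7fffff = 877838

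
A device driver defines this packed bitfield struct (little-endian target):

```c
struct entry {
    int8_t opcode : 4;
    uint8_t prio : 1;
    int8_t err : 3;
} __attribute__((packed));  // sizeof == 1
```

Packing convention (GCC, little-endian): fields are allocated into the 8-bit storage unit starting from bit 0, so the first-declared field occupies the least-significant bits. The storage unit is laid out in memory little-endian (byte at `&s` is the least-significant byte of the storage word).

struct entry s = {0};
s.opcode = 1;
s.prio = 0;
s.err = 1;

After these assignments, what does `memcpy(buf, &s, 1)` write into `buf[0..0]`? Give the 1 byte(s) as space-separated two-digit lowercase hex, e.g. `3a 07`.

21

[0+:4] opcode=1 & 0xf = 0x1; word=0x01
[4+:1] prio=0 & 0x1 = 0x0; word=0x01
[5+:3] err=1 & 0x7 = 0x1; word=0x21
word = 0x21 → little-endian bytes:
  [0]=0x21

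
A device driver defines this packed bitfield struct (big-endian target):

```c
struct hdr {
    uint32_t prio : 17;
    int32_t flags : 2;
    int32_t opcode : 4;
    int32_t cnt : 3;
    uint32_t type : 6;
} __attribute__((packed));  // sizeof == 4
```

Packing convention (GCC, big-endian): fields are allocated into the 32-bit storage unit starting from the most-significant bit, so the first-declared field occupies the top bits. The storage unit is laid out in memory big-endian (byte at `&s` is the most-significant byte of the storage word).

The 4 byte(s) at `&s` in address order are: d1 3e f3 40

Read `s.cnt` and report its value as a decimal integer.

-3

[0]=0xd1 [1]=0x3e [2]=0xf3 [3]=0x40 (big-endian) → word 0xd13ef340
prio [15+:17] = (word>>15) & 0x1ffff = 107133
flags [13+:2] = (word>>13) & 0x3 = 3
opcode [9+:4] = (word>>9) & 0xf = 9
cnt [6+:3] = (word>>6) & 0x7 = 5  ←
type [0+:6] = (word>>0) & 0x3f = 0
cnt signed 3b, MSB=1: 5 - 8 = -3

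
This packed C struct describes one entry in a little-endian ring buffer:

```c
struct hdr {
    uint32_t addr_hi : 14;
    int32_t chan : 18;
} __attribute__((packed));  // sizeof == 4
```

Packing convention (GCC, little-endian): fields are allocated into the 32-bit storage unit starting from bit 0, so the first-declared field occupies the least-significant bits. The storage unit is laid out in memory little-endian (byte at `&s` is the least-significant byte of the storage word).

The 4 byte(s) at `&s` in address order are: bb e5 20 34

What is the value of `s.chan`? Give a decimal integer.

53379

[0]=0xbb [1]=0xe5 [2]=0x20 [3]=0x34 (little-endian) → word 0x3420e5bb
addr_hi:14 @ bit 0 → (0x3420e5bb>>0)&0x3fff = 0x25bb
chan:18 @ bit 14 → (0x3420e5bb>>14)&0x3ffff = 0xd083  ←
chan signed 18b, MSB=0: value = 53379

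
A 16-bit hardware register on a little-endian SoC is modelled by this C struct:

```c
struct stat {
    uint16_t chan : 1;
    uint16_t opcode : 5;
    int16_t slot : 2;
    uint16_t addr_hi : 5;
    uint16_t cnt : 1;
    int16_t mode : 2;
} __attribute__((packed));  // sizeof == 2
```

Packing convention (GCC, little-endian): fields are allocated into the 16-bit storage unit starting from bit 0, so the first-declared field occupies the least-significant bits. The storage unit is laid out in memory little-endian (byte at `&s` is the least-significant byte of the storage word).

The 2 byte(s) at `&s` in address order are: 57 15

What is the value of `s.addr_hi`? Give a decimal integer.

[0]=0x57 [1]=0x15 (little-endian) → word 0x1557
chan:1 @ bit 0 → (0x1557>>0)&0x1 = 0x1
opcode:5 @ bit 1 → (0x1557>>1)&0x1f = 0xb
slot:2 @ bit 6 → (0x1557>>6)&0x3 = 0x1
addr_hi:5 @ bit 8 → (0x1557>>8)&0x1f = 0x15  ←
cnt:1 @ bit 13 → (0x1557>>13)&0x1 = 0x0
mode:2 @ bit 14 → (0x1557>>14)&0x3 = 0x0

21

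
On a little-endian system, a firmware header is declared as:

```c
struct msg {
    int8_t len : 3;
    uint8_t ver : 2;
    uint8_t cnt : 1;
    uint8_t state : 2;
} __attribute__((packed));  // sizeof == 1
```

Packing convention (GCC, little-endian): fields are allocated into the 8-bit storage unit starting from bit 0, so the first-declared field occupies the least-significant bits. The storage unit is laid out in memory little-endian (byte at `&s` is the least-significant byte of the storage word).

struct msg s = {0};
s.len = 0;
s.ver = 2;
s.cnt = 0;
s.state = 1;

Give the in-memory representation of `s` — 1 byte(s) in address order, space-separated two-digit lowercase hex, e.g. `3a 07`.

len (3b) val=0 bits=0x0 at bit 0: 0x00
ver (2b) val=2 bits=0x2 at bit 3: 0x10
cnt (1b) val=0 bits=0x0 at bit 5: 0x10
state (2b) val=1 bits=0x1 at bit 6: 0x50
word = 0x50 → little-endian bytes:
  [0]=0x50

50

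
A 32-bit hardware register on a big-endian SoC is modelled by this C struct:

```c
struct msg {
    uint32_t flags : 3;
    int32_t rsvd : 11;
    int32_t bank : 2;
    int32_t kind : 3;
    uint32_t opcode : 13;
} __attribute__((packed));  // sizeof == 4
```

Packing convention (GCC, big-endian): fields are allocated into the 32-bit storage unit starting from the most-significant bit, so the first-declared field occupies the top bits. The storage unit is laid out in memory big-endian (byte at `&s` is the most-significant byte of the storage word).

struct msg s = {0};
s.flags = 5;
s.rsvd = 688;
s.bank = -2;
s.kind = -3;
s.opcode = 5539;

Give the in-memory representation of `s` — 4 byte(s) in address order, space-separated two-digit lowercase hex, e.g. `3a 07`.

aa c2 b5 a3

flags (3b) val=5 bits=0x5 at bit 29: 0xa0000000
rsvd (11b) val=688 bits=0x2b0 at bit 18: 0xaac00000
bank (2b) val=-2 bits=0x2 at bit 16: 0xaac20000
kind (3b) val=-3 bits=0x5 at bit 13: 0xaac2a000
opcode (13b) val=5539 bits=0x15a3 at bit 0: 0xaac2b5a3
word = 0xaac2b5a3 → big-endian bytes:
  [0]=0xaa  [1]=0xc2  [2]=0xb5  [3]=0xa3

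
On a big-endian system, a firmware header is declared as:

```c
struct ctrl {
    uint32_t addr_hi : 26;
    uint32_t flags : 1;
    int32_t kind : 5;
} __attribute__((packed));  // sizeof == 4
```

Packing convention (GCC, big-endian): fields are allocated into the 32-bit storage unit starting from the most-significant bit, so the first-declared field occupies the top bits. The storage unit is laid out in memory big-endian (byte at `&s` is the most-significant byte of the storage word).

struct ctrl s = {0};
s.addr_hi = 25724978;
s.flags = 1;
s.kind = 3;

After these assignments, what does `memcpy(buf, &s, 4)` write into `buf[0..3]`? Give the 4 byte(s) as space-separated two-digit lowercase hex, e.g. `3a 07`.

addr_hi (26b) val=25724978 bits=0x1888832 at bit 6: 0x62220c80
flags (1b) val=1 bits=0x1 at bit 5: 0x62220ca0
kind (5b) val=3 bits=0x3 at bit 0: 0x62220ca3
word = 0x62220ca3 → big-endian bytes:
  [0]=0x62  [1]=0x22  [2]=0x0c  [3]=0xa3

62 22 0c a3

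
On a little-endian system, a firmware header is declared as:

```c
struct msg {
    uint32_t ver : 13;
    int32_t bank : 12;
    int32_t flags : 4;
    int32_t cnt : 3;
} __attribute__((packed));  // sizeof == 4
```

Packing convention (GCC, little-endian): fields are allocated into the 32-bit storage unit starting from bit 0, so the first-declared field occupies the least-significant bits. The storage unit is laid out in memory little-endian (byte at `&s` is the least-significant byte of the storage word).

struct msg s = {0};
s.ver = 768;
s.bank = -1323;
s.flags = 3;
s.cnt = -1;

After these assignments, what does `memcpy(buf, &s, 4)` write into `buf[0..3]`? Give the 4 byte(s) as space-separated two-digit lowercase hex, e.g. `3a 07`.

ver:13 = 768 → 0x300 << 0 → word 0x00000300
bank:12 = -1323 → 0xad5 << 13 → word 0x015aa300
flags:4 = 3 → 0x3 << 25 → word 0x075aa300
cnt:3 = -1 → 0x7 << 29 → word 0xe75aa300
word = 0xe75aa300 → little-endian bytes:
  [0]=0x00  [1]=0xa3  [2]=0x5a  [3]=0xe7

00 a3 5a e7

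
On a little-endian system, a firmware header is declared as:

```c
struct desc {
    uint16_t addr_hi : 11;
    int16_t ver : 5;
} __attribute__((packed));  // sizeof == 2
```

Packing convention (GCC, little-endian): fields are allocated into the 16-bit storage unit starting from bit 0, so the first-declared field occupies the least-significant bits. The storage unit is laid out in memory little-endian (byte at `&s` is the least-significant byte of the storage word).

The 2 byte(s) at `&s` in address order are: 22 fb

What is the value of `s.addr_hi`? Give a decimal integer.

802

[0]=0x22 [1]=0xfb (little-endian) → word 0xfb22
addr_hi [0+:11] = (word>>0) & 0x7ff = 802  ←
ver [11+:5] = (word>>11) & 0x1f = 31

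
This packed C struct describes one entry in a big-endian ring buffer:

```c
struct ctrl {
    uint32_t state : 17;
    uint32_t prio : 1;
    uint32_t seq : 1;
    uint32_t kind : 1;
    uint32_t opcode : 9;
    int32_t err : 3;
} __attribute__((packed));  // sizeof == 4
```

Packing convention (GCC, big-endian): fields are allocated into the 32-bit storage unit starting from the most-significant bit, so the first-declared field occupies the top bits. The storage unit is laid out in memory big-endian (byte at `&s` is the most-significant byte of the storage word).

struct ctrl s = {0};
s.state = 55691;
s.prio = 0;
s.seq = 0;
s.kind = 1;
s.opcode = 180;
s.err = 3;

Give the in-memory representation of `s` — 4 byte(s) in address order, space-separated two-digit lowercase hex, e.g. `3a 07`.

6c c5 95 a3

state:17 = 55691 → 0xd98b << 15 → word 0x6cc58000
prio:1 = 0 → 0x0 << 14 → word 0x6cc58000
seq:1 = 0 → 0x0 << 13 → word 0x6cc58000
kind:1 = 1 → 0x1 << 12 → word 0x6cc59000
opcode:9 = 180 → 0xb4 << 3 → word 0x6cc595a0
err:3 = 3 → 0x3 << 0 → word 0x6cc595a3
word = 0x6cc595a3 → big-endian bytes:
  [0]=0x6c  [1]=0xc5  [2]=0x95  [3]=0xa3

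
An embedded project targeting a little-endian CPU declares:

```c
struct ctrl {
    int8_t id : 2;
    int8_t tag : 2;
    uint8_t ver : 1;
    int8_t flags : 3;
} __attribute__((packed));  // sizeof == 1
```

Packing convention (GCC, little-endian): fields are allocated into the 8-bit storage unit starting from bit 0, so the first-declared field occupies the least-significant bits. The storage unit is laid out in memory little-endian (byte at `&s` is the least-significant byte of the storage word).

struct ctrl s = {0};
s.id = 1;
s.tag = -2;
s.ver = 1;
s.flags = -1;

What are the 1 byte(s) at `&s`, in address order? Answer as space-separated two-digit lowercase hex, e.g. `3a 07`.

[0+:2] id=1 & 0x3 = 0x1; word=0x01
[2+:2] tag=-2 & 0x3 = 0x2; word=0x09
[4+:1] ver=1 & 0x1 = 0x1; word=0x19
[5+:3] flags=-1 & 0x7 = 0x7; word=0xf9
word = 0xf9 → little-endian bytes:
  [0]=0xf9

f9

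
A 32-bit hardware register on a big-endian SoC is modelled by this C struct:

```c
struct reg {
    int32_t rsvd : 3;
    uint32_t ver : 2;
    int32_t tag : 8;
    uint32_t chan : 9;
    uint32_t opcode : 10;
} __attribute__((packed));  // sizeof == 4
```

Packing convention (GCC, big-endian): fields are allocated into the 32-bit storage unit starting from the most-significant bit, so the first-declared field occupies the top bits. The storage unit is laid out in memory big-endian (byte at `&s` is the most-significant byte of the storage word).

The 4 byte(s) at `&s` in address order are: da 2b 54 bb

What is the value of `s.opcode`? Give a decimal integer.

187

[0]=0xda [1]=0x2b [2]=0x54 [3]=0xbb (big-endian) → word 0xda2b54bb
rsvd:3 @ bit 29 → (0xda2b54bb>>29)&0x7 = 0x6
ver:2 @ bit 27 → (0xda2b54bb>>27)&0x3 = 0x3
tag:8 @ bit 19 → (0xda2b54bb>>19)&0xff = 0x45
chan:9 @ bit 10 → (0xda2b54bb>>10)&0x1ff = 0xd5
opcode:10 @ bit 0 → (0xda2b54bb>>0)&0x3ff = 0xbb  ←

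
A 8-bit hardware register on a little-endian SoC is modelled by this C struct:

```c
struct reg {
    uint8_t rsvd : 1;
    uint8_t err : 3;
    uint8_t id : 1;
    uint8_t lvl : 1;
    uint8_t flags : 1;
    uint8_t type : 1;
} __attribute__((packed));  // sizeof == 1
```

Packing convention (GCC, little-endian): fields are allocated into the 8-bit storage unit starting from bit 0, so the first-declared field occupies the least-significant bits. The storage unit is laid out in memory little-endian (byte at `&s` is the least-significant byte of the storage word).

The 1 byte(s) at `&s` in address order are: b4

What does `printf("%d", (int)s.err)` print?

[0]=0xb4 (little-endian) → word 0xb4
rsvd:1 @ bit 0 → (0xb4>>0)&0x1 = 0x0
err:3 @ bit 1 → (0xb4>>1)&0x7 = 0x2  ←
id:1 @ bit 4 → (0xb4>>4)&0x1 = 0x1
lvl:1 @ bit 5 → (0xb4>>5)&0x1 = 0x1
flags:1 @ bit 6 → (0xb4>>6)&0x1 = 0x0
type:1 @ bit 7 → (0xb4>>7)&0x1 = 0x1

2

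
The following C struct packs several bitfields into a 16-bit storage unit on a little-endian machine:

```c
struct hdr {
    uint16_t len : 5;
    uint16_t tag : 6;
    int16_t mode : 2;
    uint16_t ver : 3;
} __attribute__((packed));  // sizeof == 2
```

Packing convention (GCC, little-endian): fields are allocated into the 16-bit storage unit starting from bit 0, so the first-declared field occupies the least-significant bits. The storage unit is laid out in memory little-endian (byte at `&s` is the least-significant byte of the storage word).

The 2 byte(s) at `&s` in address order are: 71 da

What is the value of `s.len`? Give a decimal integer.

17

[0]=0x71 [1]=0xda (little-endian) → word 0xda71
len [0+:5] = (word>>0) & 0x1f = 17  ←
tag [5+:6] = (word>>5) & 0x3f = 19
mode [11+:2] = (word>>11) & 0x3 = 3
ver [13+:3] = (word>>13) & 0x7 = 6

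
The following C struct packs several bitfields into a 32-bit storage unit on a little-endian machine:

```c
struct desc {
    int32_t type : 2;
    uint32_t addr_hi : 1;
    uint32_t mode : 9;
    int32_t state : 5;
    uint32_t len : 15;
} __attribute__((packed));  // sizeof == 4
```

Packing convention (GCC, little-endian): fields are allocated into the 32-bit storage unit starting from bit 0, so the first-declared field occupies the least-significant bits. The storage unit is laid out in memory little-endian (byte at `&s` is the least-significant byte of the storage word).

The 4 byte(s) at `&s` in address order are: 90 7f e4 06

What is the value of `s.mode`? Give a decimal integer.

498

[0]=0x90 [1]=0x7f [2]=0xe4 [3]=0x06 (little-endian) → word 0x06e47f90
type:2 @ bit 0 → (0x06e47f90>>0)&0x3 = 0x0
addr_hi:1 @ bit 2 → (0x06e47f90>>2)&0x1 = 0x0
mode:9 @ bit 3 → (0x06e47f90>>3)&0x1ff = 0x1f2  ←
state:5 @ bit 12 → (0x06e47f90>>12)&0x1f = 0x7
len:15 @ bit 17 → (0x06e47f90>>17)&0x7fff = 0x372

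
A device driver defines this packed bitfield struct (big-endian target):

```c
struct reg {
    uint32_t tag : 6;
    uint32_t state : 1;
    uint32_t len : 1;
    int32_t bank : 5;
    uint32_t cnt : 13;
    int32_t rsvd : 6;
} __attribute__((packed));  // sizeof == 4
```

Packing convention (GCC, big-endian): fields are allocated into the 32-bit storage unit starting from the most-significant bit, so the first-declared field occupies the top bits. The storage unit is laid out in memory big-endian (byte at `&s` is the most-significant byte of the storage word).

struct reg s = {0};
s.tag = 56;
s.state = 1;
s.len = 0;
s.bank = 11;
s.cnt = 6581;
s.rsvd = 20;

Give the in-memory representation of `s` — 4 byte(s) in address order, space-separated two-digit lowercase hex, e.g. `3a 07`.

tag:6 = 56 → 0x38 << 26 → word 0xe0000000
state:1 = 1 → 0x1 << 25 → word 0xe2000000
len:1 = 0 → 0x0 << 24 → word 0xe2000000
bank:5 = 11 → 0xb << 19 → word 0xe2580000
cnt:13 = 6581 → 0x19b5 << 6 → word 0xe25e6d40
rsvd:6 = 20 → 0x14 << 0 → word 0xe25e6d54
word = 0xe25e6d54 → big-endian bytes:
  [0]=0xe2  [1]=0x5e  [2]=0x6d  [3]=0x54

e2 5e 6d 54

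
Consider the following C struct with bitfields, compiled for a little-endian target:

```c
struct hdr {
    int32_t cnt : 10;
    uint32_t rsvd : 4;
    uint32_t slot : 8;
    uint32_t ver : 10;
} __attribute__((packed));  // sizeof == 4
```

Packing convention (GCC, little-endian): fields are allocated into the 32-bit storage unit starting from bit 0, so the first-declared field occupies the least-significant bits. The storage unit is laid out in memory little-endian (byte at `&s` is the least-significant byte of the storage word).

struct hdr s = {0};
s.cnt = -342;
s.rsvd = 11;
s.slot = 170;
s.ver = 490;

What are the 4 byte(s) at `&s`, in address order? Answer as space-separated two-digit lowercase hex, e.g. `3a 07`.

aa ae aa 7a

cnt (10b) val=-342 bits=0x2aa at bit 0: 0x000002aa
rsvd (4b) val=11 bits=0xb at bit 10: 0x00002eaa
slot (8b) val=170 bits=0xaa at bit 14: 0x002aaeaa
ver (10b) val=490 bits=0x1ea at bit 22: 0x7aaaaeaa
word = 0x7aaaaeaa → little-endian bytes:
  [0]=0xaa  [1]=0xae  [2]=0xaa  [3]=0x7a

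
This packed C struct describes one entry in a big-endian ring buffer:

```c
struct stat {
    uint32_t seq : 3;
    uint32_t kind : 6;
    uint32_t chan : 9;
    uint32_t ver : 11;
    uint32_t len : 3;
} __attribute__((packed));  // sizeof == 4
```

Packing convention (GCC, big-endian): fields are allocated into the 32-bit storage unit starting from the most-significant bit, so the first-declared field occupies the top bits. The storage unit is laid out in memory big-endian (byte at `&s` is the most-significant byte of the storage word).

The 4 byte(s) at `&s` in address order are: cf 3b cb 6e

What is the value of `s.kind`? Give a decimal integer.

[0]=0xcf [1]=0x3b [2]=0xcb [3]=0x6e (big-endian) → word 0xcf3bcb6e
seq [29+:3] = (word>>29) & 0x7 = 6
kind [23+:6] = (word>>23) & 0x3f = 30  ←
chan [14+:9] = (word>>14) & 0x1ff = 239
ver [3+:11] = (word>>3) & 0x7ff = 365
len [0+:3] = (word>>0) & 0x7 = 6

30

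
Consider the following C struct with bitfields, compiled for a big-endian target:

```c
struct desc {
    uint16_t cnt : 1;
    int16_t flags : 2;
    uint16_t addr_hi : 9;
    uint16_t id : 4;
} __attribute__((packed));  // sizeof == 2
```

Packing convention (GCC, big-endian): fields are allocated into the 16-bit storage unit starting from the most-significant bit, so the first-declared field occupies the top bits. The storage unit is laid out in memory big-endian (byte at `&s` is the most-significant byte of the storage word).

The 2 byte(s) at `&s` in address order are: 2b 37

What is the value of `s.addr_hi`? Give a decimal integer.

179

[0]=0x2b [1]=0x37 (big-endian) → word 0x2b37
cnt [15+:1] = (word>>15) & 0x1 = 0
flags [13+:2] = (word>>13) & 0x3 = 1
addr_hi [4+:9] = (word>>4) & 0x1ff = 179  ←
id [0+:4] = (word>>0) & 0xf = 7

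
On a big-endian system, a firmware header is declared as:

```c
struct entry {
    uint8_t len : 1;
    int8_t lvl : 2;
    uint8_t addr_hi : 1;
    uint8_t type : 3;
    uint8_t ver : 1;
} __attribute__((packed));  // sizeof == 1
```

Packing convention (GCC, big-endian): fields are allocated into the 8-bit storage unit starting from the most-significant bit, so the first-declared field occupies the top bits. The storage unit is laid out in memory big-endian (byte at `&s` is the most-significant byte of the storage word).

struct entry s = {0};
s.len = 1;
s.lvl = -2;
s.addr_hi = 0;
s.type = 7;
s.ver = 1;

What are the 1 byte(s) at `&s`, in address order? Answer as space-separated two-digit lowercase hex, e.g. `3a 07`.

len (1b) val=1 bits=0x1 at bit 7: 0x80
lvl (2b) val=-2 bits=0x2 at bit 5: 0xc0
addr_hi (1b) val=0 bits=0x0 at bit 4: 0xc0
type (3b) val=7 bits=0x7 at bit 1: 0xce
ver (1b) val=1 bits=0x1 at bit 0: 0xcf
word = 0xcf → big-endian bytes:
  [0]=0xcf

cf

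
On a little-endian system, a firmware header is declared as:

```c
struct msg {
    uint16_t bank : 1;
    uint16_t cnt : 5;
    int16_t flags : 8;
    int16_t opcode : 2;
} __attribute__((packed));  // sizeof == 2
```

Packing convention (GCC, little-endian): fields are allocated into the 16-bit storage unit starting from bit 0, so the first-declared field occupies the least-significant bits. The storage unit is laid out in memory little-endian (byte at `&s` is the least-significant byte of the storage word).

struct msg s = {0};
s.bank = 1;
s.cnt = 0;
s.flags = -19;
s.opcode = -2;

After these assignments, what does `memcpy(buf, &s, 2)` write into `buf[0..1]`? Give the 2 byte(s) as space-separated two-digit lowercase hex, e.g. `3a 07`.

41 bb

[0+:1] bank=1 & 0x1 = 0x1; word=0x0001
[1+:5] cnt=0 & 0x1f = 0x0; word=0x0001
[6+:8] flags=-19 & 0xff = 0xed; word=0x3b41
[14+:2] opcode=-2 & 0x3 = 0x2; word=0xbb41
word = 0xbb41 → little-endian bytes:
  [0]=0x41  [1]=0xbb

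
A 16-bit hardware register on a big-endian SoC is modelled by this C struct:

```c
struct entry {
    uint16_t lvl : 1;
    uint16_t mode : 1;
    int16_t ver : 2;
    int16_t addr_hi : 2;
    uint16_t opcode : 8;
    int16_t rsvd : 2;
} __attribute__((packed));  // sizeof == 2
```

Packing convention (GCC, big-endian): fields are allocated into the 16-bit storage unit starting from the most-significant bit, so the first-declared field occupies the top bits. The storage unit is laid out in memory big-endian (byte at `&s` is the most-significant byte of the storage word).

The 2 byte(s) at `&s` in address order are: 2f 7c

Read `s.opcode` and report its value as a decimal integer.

[0]=0x2f [1]=0x7c (big-endian) → word 0x2f7c
lvl [15+:1] = (word>>15) & 0x1 = 0
mode [14+:1] = (word>>14) & 0x1 = 0
ver [12+:2] = (word>>12) & 0x3 = 2
addr_hi [10+:2] = (word>>10) & 0x3 = 3
opcode [2+:8] = (word>>2) & 0xff = 223  ←
rsvd [0+:2] = (word>>0) & 0x3 = 0

223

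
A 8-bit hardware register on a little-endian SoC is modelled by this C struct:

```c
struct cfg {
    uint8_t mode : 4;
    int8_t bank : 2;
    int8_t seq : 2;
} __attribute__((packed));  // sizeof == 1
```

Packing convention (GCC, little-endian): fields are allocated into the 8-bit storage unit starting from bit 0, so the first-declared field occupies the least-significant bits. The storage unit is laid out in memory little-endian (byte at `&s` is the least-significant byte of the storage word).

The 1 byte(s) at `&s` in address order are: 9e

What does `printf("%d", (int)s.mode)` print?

[0]=0x9e (little-endian) → word 0x9e
mode [0+:4] = (word>>0) & 0xf = 14  ←
bank [4+:2] = (word>>4) & 0x3 = 1
seq [6+:2] = (word>>6) & 0x3 = 2

14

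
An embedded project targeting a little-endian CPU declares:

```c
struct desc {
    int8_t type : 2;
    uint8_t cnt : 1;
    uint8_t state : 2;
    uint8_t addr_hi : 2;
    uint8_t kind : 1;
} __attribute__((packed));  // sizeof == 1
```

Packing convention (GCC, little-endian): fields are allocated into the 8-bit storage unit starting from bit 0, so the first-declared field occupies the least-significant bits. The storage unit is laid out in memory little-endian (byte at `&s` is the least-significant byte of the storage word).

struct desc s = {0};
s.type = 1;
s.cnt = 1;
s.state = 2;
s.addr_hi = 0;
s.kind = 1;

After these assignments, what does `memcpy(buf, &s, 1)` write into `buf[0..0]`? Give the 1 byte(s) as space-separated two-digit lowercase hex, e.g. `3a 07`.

[0+:2] type=1 & 0x3 = 0x1; word=0x01
[2+:1] cnt=1 & 0x1 = 0x1; word=0x05
[3+:2] state=2 & 0x3 = 0x2; word=0x15
[5+:2] addr_hi=0 & 0x3 = 0x0; word=0x15
[7+:1] kind=1 & 0x1 = 0x1; word=0x95
word = 0x95 → little-endian bytes:
  [0]=0x95

95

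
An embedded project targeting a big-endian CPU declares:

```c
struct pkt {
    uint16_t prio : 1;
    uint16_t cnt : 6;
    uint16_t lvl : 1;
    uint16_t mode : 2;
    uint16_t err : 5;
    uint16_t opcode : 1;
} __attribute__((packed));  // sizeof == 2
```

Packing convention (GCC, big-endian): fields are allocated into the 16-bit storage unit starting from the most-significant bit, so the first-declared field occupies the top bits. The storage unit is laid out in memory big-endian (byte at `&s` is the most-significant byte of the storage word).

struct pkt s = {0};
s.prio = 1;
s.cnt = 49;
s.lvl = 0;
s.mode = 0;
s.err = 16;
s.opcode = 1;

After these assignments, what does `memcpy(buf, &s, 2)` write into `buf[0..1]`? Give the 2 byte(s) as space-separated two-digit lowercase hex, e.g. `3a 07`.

prio:1 = 1 → 0x1 << 15 → word 0x8000
cnt:6 = 49 → 0x31 << 9 → word 0xe200
lvl:1 = 0 → 0x0 << 8 → word 0xe200
mode:2 = 0 → 0x0 << 6 → word 0xe200
err:5 = 16 → 0x10 << 1 → word 0xe220
opcode:1 = 1 → 0x1 << 0 → word 0xe221
word = 0xe221 → big-endian bytes:
  [0]=0xe2  [1]=0x21

e2 21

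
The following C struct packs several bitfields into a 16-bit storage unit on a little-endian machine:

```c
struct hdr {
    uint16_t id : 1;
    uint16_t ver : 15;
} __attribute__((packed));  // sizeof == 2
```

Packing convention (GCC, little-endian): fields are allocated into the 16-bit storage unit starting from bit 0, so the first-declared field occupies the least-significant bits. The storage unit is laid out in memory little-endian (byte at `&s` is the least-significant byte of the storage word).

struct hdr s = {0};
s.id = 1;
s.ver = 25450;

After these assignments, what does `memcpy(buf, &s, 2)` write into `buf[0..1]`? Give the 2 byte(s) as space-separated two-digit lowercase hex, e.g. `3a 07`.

d5 c6

[0+:1] id=1 & 0x1 = 0x1; word=0x0001
[1+:15] ver=25450 & 0x7fff = 0x636a; word=0xc6d5
word = 0xc6d5 → little-endian bytes:
  [0]=0xd5  [1]=0xc6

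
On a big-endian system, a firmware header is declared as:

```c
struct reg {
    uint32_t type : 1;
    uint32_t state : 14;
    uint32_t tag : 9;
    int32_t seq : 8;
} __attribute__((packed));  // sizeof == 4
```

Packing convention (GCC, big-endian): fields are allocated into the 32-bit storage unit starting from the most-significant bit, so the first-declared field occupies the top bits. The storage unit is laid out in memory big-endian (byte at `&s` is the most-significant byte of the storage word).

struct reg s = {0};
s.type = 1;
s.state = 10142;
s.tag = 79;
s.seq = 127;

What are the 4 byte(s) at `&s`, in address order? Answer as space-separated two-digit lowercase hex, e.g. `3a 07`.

cf 3c 4f 7f

type:1 = 1 → 0x1 << 31 → word 0x80000000
state:14 = 10142 → 0x279e << 17 → word 0xcf3c0000
tag:9 = 79 → 0x4f << 8 → word 0xcf3c4f00
seq:8 = 127 → 0x7f << 0 → word 0xcf3c4f7f
word = 0xcf3c4f7f → big-endian bytes:
  [0]=0xcf  [1]=0x3c  [2]=0x4f  [3]=0x7f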